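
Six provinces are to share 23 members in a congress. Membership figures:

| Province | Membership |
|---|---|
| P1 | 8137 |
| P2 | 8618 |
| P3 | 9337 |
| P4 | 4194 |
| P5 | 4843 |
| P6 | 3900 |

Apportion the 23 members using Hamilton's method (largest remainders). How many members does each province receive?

P1: 5; P2: 5; P3: 6; P4: 2; P5: 3; P6: 2

Standard divisor: 39029 ÷ 23 ≈ 1696.913.
Standard quotas: P1 4.7952, P2 5.0786, P3 5.5023, P4 2.4715, P5 2.8540, P6 2.2983.
Lower quotas: P1 4, P2 5, P3 5, P4 2, P5 2, P6 2 (sum 20, leaving 3 seats).
Remainders in descending order: P5 0.8540, P1 0.7952, P3 0.5023, P4 0.4715, P6 0.2983, P2 0.0786.
The surplus seats go to P5, P1, P3.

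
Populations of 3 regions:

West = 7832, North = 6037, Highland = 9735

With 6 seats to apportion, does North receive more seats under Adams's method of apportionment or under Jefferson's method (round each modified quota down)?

Adams: West 2, North 2, Highland 2.
Jefferson: West 2, North 1, Highland 3.
North gets 2 under Adams and 1 under Jefferson.

Adams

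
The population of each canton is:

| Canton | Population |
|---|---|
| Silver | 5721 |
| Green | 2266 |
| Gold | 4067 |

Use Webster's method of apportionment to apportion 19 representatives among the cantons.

Standard divisor 12054/19 ≈ 634.421; standard quotas: Silver 9.018, Green 3.572, Gold 6.411.
Rounding to the nearest integer gives Silver 9, Green 4, Gold 6 — total 19, matching the house size, so no adjustment is needed.

Silver=9; Green=4; Gold=6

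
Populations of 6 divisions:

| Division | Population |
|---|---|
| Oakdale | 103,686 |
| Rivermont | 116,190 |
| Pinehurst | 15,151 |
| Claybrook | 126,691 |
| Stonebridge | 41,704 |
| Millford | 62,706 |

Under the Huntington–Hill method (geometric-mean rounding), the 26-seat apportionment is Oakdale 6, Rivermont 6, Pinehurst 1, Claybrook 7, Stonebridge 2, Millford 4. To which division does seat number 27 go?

Rivermont

Priority for the next seat is population ÷ (√(s·(s+1))).
Priorities: Oakdale 15999.097, Rivermont 17928.506, Pinehurst 10713.375, Claybrook 16929.797, Stonebridge 17025.587, Millford 14021.488.
Highest priority: Rivermont.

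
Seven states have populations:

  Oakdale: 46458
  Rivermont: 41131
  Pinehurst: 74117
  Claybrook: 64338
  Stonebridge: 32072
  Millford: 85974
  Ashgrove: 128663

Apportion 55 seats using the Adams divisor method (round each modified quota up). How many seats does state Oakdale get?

Standard divisor 472753/55 ≈ 8595.509; standard quotas: Oakdale 5.405, Rivermont 4.785, Pinehurst 8.623, Claybrook 7.485, Stonebridge 3.731, Millford 10.002, Ashgrove 14.969.
Rounding up gives 6, 5, 9, 8, 4, 11, 15 = 58 seats, so the divisor must be adjusted.
With modified divisor 9230: modified quotas Oakdale 5.033, Rivermont 4.456, Pinehurst 8.030, Claybrook 6.971, Stonebridge 3.475, Millford 9.315, Ashgrove 13.940.
Rounding up: Oakdale 6, Rivermont 5, Pinehurst 9, Claybrook 7, Stonebridge 4, Millford 10, Ashgrove 14 (total 55).
Oakdale receives 6.

6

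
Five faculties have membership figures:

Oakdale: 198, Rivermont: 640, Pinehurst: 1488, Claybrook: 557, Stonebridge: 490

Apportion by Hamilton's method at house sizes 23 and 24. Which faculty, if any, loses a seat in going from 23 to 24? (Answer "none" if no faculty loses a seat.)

At 23 seats: Oakdale 1, Rivermont 5, Pinehurst 10, Claybrook 4, Stonebridge 3.
At 24 seats: Oakdale 1, Rivermont 5, Pinehurst 11, Claybrook 4, Stonebridge 3.
No faculty's allocation decreased.

none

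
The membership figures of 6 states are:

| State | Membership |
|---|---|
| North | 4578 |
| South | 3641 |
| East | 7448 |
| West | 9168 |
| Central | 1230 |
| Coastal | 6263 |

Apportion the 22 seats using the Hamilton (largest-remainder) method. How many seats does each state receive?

North: 3, South: 3, East: 5, West: 6, Central: 1, Coastal: 4

Standard divisor: 32328 ÷ 22 ≈ 1469.455.
Standard quotas: North 3.1154, South 2.4778, East 5.0685, West 6.2390, Central 0.8370, Coastal 4.2621.
Lower quotas: North 3, South 2, East 5, West 6, Central 0, Coastal 4 (sum 20, leaving 2 seats).
Remainders in descending order: Central 0.8370, South 0.4778, Coastal 0.2621, West 0.2390, North 0.1154, East 0.0685.
Largest remainders: Central, South receive the extra seats.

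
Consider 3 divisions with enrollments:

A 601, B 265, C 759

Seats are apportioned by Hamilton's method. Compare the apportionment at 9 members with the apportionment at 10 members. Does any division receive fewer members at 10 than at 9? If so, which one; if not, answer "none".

B

At 9 seats: A 3, B 2, C 4.
At 10 seats: A 4, B 1, C 5.
B drops from 2 to 1.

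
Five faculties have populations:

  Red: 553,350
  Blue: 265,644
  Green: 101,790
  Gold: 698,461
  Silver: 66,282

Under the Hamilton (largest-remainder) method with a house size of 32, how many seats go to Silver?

Total 1685527; standard divisor 1685527/32 ≈ 52672.719.
Standard quotas: Red 10.5054, Blue 5.0433, Green 1.9325, Gold 13.2604, Silver 1.2584.
Lower quotas: Red 10, Blue 5, Green 1, Gold 13, Silver 1 (sum 30, leaving 2 seats).
Remainders in descending order: Green 0.9325, Red 0.5054, Gold 0.2604, Silver 0.2584, Blue 0.0433.
The surplus seats go to Green, Red.
Silver receives 1.

1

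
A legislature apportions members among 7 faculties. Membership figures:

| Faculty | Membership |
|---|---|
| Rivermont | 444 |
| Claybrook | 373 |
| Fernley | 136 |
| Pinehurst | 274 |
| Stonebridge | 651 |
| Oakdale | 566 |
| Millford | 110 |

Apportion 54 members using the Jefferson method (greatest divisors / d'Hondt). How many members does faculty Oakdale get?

12

Standard divisor 2554/54 ≈ 47.296; standard quotas: Rivermont 9.388, Claybrook 7.886, Fernley 2.875, Pinehurst 5.793, Stonebridge 13.764, Oakdale 11.967, Millford 2.326.
Rounding down gives 9, 7, 2, 5, 13, 11, 2 = 49 seats, so the divisor must be adjusted.
With modified divisor 45: modified quotas Rivermont 9.867, Claybrook 8.289, Fernley 3.022, Pinehurst 6.089, Stonebridge 14.467, Oakdale 12.578, Millford 2.444.
Rounding down: Rivermont 9, Claybrook 8, Fernley 3, Pinehurst 6, Stonebridge 14, Oakdale 12, Millford 2 (total 54).
Oakdale receives 12.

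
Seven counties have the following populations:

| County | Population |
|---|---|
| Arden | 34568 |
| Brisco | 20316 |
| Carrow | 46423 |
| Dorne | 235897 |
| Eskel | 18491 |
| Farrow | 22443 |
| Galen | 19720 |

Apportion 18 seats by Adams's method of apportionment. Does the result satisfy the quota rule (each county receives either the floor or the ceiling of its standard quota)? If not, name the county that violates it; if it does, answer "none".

none

Standard quotas: Arden 1.564, Brisco 0.919, Carrow 2.100, Dorne 10.673, Eskel 0.837, Farrow 1.015, Galen 0.892.
Adams allocation: Arden 2, Brisco 1, Carrow 2, Dorne 10, Eskel 1, Farrow 1, Galen 1.
Every allocation lies between the lower and upper quota.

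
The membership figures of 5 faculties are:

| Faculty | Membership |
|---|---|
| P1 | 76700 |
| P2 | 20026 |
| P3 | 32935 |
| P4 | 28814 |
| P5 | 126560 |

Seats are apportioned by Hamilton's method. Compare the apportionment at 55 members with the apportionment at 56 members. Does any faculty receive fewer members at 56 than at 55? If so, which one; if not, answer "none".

none

At 55 seats: P1 15, P2 4, P3 6, P4 6, P5 24.
At 56 seats: P1 15, P2 4, P3 6, P4 6, P5 25.
No faculty's allocation decreased.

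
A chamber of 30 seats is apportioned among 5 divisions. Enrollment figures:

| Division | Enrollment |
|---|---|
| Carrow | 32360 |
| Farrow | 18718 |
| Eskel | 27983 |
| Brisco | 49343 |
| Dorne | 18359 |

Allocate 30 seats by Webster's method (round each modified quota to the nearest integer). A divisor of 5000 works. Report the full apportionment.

Carrow: 6, Farrow: 4, Eskel: 6, Brisco: 10, Dorne: 4

With modified divisor 5000: modified quotas Carrow 6.472, Farrow 3.744, Eskel 5.597, Brisco 9.869, Dorne 3.672.
Rounding to the nearest integer: Carrow 6, Farrow 4, Eskel 6, Brisco 10, Dorne 4 (total 30).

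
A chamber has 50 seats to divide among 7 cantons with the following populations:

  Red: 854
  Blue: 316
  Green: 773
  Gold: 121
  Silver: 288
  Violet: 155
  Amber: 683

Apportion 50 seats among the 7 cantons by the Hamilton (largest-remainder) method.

Standard divisor: 3190 ÷ 50 ≈ 63.8.
Standard quotas: Red 13.386, Blue 4.953, Green 12.116, Gold 1.897, Silver 4.514, Violet 2.429, Amber 10.705.
Lower quotas: Red 13, Blue 4, Green 12, Gold 1, Silver 4, Violet 2, Amber 10 (sum 46, leaving 4 seats).
Remainders in descending order: Blue 0.953, Gold 0.897, Amber 0.705, Silver 0.514, Violet 0.429, Red 0.386, Green 0.116.
Largest remainders: Blue, Gold, Amber, Silver receive the extra seats.

Red 13; Blue 5; Green 12; Gold 2; Silver 5; Violet 2; Amber 11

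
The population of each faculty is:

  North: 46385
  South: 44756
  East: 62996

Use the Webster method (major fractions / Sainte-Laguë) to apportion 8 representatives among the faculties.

North=3, South=2, East=3

Standard divisor 154137/8 ≈ 19267.125; standard quotas: North 2.407, South 2.323, East 3.270.
Rounding to the nearest integer gives 2, 2, 3 = 7 seats, so the divisor must be adjusted.
With modified divisor 18300: modified quotas North 2.535, South 2.446, East 3.442.
Rounding to the nearest integer: North 3, South 2, East 3 (total 8).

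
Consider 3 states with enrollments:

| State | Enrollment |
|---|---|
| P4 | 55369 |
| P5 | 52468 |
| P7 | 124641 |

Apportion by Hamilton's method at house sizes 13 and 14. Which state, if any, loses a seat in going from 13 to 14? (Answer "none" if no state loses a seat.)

At 13 seats: P4 3, P5 3, P7 7.
At 14 seats: P4 3, P5 3, P7 8.
No state's allocation decreased.

none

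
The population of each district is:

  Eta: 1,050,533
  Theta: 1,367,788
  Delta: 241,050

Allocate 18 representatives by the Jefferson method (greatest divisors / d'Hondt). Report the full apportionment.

Standard divisor 2659371/18 ≈ 147742.833; standard quotas: Eta 7.111, Theta 9.258, Delta 1.632.
Rounding down gives 7, 9, 1 = 17 seats, so the divisor must be adjusted.
With modified divisor 134000: modified quotas Eta 7.840, Theta 10.207, Delta 1.799.
Rounding down: Eta 7, Theta 10, Delta 1 (total 18).

Eta 7, Theta 10, Delta 1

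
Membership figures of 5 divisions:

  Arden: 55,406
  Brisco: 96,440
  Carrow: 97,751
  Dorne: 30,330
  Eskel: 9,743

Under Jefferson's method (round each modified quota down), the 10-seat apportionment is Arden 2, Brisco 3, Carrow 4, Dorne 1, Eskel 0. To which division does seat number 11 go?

Brisco

Priority for the next seat is population ÷ (current seats + 1).
Priorities: Arden 18468.667, Brisco 24110.000, Carrow 19550.200, Dorne 15165.000, Eskel 9743.000.
Highest priority: Brisco.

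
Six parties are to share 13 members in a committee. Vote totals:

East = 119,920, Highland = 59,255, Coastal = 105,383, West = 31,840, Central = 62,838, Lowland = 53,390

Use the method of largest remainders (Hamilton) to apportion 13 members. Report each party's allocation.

Total 432626; standard divisor 432626/13 ≈ 33278.923.
Standard quotas: East 3.6035, Highland 1.7806, Coastal 3.1667, West 0.9568, Central 1.8882, Lowland 1.6043.
Lower quotas: East 3, Highland 1, Coastal 3, West 0, Central 1, Lowland 1 (sum 9, leaving 4 seats).
Remainders in descending order: West 0.9568, Central 0.8882, Highland 0.7806, Lowland 0.6043, East 0.6035, Coastal 0.1667.
Largest remainders: West, Central, Highland, Lowland receive the extra seats.

East=3, Highland=2, Coastal=3, West=1, Central=2, Lowland=2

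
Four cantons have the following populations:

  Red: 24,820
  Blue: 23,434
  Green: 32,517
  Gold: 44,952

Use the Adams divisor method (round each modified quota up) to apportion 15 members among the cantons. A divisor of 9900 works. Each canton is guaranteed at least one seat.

Red 3, Blue 3, Green 4, Gold 5

With modified divisor 9900: modified quotas Red 2.507, Blue 2.367, Green 3.285, Gold 4.541.
Rounding up: Red 3, Blue 3, Green 4, Gold 5 (total 15).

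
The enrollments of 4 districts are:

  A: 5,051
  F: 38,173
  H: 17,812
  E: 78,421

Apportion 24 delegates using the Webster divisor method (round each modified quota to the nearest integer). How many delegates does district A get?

Standard divisor 139457/24 ≈ 5810.708; standard quotas: A 0.869, F 6.569, H 3.065, E 13.496.
Rounding to the nearest integer gives A 1, F 7, H 3, E 13 — total 24, matching the house size, so no adjustment is needed.
A receives 1.

1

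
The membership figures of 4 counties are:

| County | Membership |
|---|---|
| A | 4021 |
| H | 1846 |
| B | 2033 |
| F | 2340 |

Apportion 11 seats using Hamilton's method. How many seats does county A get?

4

The standard divisor is 10240/11 ≈ 930.909.
Standard quotas: A 4.319, H 1.983, B 2.184, F 2.514.
Lower quotas: A 4, H 1, B 2, F 2 (sum 9, leaving 2 seats).
Remainders in descending order: H 0.983, F 0.514, A 0.319, B 0.184.
The surplus seats go to H, F.
A receives 4.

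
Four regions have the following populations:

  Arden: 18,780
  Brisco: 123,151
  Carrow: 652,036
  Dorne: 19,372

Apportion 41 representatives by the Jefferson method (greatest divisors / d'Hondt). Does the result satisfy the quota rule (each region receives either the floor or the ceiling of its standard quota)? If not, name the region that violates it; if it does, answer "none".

Carrow

Standard quotas: Arden 0.947, Brisco 6.208, Carrow 32.869, Dorne 0.977.
Jefferson allocation: Arden 0, Brisco 6, Carrow 34, Dorne 1.
Carrow has quota 32.869 (lower 32, upper 33) but receives 34 — outside the quota interval.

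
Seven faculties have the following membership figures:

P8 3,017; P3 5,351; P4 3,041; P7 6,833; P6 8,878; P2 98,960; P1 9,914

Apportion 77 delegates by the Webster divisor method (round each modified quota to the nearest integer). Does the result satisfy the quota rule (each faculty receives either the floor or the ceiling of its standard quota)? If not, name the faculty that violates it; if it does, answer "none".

P2

Standard quotas: P8 1.708, P3 3.030, P4 1.722, P7 3.869, P6 5.027, P2 56.031, P1 5.613.
Webster allocation: P8 2, P3 3, P4 2, P7 4, P6 5, P2 55, P1 6.
P2 has quota 56.031 (lower 56, upper 57) but receives 55 — outside the quota interval.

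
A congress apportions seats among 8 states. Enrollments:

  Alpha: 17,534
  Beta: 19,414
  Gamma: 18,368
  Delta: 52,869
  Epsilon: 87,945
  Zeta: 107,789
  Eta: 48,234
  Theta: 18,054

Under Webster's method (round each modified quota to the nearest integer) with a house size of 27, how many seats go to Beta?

Standard divisor 370207/27 ≈ 13711.37; standard quotas: Alpha 1.279, Beta 1.416, Gamma 1.340, Delta 3.856, Epsilon 6.414, Zeta 7.861, Eta 3.518, Theta 1.317.
Rounding to the nearest integer gives 1, 1, 1, 4, 6, 8, 4, 1 = 26 seats, so the divisor must be adjusted.
With modified divisor 13200: modified quotas Alpha 1.328, Beta 1.471, Gamma 1.392, Delta 4.005, Epsilon 6.662, Zeta 8.166, Eta 3.654, Theta 1.368.
Rounding to the nearest integer: Alpha 1, Beta 1, Gamma 1, Delta 4, Epsilon 7, Zeta 8, Eta 4, Theta 1 (total 27).
Beta receives 1.

1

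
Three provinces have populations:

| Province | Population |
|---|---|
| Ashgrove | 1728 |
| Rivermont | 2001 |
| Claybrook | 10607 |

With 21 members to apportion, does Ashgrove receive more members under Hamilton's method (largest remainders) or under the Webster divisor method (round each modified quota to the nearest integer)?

Hamilton: Ashgrove 2, Rivermont 3, Claybrook 16.
Webster: Ashgrove 3, Rivermont 3, Claybrook 15.
Ashgrove gets 2 under Hamilton and 3 under Webster.

Webster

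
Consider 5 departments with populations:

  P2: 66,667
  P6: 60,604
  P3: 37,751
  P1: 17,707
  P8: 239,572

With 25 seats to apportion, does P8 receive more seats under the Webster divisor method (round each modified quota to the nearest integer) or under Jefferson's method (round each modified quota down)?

Jefferson

Webster: P2 4, P6 4, P3 2, P1 1, P8 14.
Jefferson: P2 4, P6 3, P3 2, P1 1, P8 15.
P8 gets 14 under Webster and 15 under Jefferson.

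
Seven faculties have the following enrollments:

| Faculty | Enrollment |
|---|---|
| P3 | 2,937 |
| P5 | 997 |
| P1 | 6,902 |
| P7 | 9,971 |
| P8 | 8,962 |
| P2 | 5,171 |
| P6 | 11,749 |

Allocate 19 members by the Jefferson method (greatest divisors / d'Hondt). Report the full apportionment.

Standard divisor 46689/19 ≈ 2457.316; standard quotas: P3 1.195, P5 0.406, P1 2.809, P7 4.058, P8 3.647, P2 2.104, P6 4.781.
Rounding down gives 1, 0, 2, 4, 3, 2, 4 = 16 seats, so the divisor must be adjusted.
With modified divisor 2100: modified quotas P3 1.399, P5 0.475, P1 3.287, P7 4.748, P8 4.268, P2 2.462, P6 5.595.
Rounding down: P3 1, P5 0, P1 3, P7 4, P8 4, P2 2, P6 5 (total 19).

P3 1; P5 0; P1 3; P7 4; P8 4; P2 2; P6 5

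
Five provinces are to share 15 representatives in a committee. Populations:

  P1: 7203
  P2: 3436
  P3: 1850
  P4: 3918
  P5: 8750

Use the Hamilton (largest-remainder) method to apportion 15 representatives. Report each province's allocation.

P1 4, P2 2, P3 1, P4 3, P5 5

The standard divisor is 25157/15 ≈ 1677.133.
Standard quotas: P1 4.2948, P2 2.0487, P3 1.1031, P4 2.3361, P5 5.2172.
Lower quotas: P1 4, P2 2, P3 1, P4 2, P5 5 (sum 14, leaving 1 seat).
Remainders in descending order: P4 0.3361, P1 0.2948, P5 0.2172, P3 0.1031, P2 0.0487.
The surplus seat goes to P4.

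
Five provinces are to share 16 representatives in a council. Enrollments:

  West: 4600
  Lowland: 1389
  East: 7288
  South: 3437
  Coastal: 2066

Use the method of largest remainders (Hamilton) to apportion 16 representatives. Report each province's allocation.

West=4, Lowland=1, East=6, South=3, Coastal=2

Standard divisor: 18780 ÷ 16 ≈ 1173.75.
Standard quotas: West 3.9191, Lowland 1.1834, East 6.2092, South 2.9282, Coastal 1.7602.
Lower quotas: West 3, Lowland 1, East 6, South 2, Coastal 1 (sum 13, leaving 3 seats).
Remainders in descending order: South 0.9282, West 0.9191, Coastal 0.7602, East 0.2092, Lowland 0.1834.
Largest remainders: South, West, Coastal receive the extra seats.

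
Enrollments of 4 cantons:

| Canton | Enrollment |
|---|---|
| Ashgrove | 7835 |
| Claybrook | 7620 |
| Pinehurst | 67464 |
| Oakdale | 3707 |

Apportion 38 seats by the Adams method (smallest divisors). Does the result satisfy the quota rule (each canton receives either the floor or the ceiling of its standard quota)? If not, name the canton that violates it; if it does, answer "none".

Standard quotas: Ashgrove 3.437, Claybrook 3.343, Pinehurst 29.594, Oakdale 1.626.
Adams allocation: Ashgrove 4, Claybrook 4, Pinehurst 28, Oakdale 2.
Pinehurst has quota 29.594 (lower 29, upper 30) but receives 28 — outside the quota interval.

Pinehurst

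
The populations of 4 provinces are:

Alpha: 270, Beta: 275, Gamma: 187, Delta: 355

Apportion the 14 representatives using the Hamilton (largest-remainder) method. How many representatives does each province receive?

Alpha 3, Beta 4, Gamma 2, Delta 5

The standard divisor is 1087/14 ≈ 77.643.
Standard quotas: Alpha 3.477, Beta 3.542, Gamma 2.408, Delta 4.572.
Lower quotas: Alpha 3, Beta 3, Gamma 2, Delta 4 (sum 12, leaving 2 seats).
Remainders in descending order: Delta 0.572, Beta 0.542, Alpha 0.477, Gamma 0.408.
The surplus seats go to Delta, Beta.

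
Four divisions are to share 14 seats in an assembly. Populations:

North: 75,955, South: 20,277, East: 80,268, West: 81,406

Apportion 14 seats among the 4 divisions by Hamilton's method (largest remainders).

Standard divisor: 257906 ÷ 14 ≈ 18421.857.
Standard quotas: North 4.1231, South 1.1007, East 4.3572, West 4.4190.
Lower quotas: North 4, South 1, East 4, West 4 (sum 13, leaving 1 seat).
Remainders in descending order: West 0.4190, East 0.3572, North 0.1231, South 0.1007.
Largest remainder: West receives the extra seat.

North 4, South 1, East 4, West 5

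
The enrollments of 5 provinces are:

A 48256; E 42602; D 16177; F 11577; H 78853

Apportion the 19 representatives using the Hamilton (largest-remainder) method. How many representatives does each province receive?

Total 197465; standard divisor 197465/19 ≈ 10392.895.
Standard quotas: A 4.6432, E 4.0991, D 1.5565, F 1.1139, H 7.5872.
Lower quotas: A 4, E 4, D 1, F 1, H 7 (sum 17, leaving 2 seats).
Remainders in descending order: A 0.6432, H 0.5872, D 0.5565, F 0.1139, E 0.0991.
Largest remainders: A, H receive the extra seats.

A=5, E=4, D=1, F=1, H=8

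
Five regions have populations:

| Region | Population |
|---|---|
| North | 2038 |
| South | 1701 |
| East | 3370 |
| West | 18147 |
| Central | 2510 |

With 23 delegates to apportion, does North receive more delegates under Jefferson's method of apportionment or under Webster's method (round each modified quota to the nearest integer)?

Webster

Jefferson: North 1, South 1, East 3, West 16, Central 2.
Webster: North 2, South 1, East 3, West 15, Central 2.
North gets 1 under Jefferson and 2 under Webster.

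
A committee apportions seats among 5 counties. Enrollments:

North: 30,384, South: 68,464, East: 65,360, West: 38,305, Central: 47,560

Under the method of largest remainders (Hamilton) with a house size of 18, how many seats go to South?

The standard divisor is 250073/18 ≈ 13892.944.
Standard quotas: North 2.1870, South 4.9280, East 4.7045, West 2.7572, Central 3.4233.
Lower quotas: North 2, South 4, East 4, West 2, Central 3 (sum 15, leaving 3 seats).
Remainders in descending order: South 0.9280, West 0.7572, East 0.7045, Central 0.4233, North 0.1870.
Largest remainders: South, West, East receive the extra seats.
South receives 5.

5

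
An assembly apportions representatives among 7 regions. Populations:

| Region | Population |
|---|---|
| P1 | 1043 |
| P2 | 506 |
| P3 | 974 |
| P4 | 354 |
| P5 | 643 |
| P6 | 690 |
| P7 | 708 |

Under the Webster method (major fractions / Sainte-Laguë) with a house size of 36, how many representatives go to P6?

Standard divisor 4918/36 ≈ 136.611; standard quotas: P1 7.635, P2 3.704, P3 7.130, P4 2.591, P5 4.707, P6 5.051, P7 5.183.
Rounding to the nearest integer gives 8, 4, 7, 3, 5, 5, 5 = 37 seats, so the divisor must be adjusted.
With modified divisor 140: modified quotas P1 7.450, P2 3.614, P3 6.957, P4 2.529, P5 4.593, P6 4.929, P7 5.057.
Rounding to the nearest integer: P1 7, P2 4, P3 7, P4 3, P5 5, P6 5, P7 5 (total 36).
P6 receives 5.

5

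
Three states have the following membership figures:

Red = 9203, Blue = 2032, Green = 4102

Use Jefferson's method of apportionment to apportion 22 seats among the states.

Standard divisor 15337/22 ≈ 697.136; standard quotas: Red 13.201, Blue 2.915, Green 5.884.
Rounding down gives 13, 2, 5 = 20 seats, so the divisor must be adjusted.
With modified divisor 670: modified quotas Red 13.736, Blue 3.033, Green 6.122.
Rounding down: Red 13, Blue 3, Green 6 (total 22).

Red 13; Blue 3; Green 6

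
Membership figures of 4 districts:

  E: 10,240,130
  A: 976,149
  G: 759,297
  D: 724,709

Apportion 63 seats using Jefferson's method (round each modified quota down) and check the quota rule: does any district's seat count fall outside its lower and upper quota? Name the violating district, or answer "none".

Standard quotas: E 50.796, A 4.842, G 3.767, D 3.595.
Jefferson allocation: E 52, A 5, G 3, D 3.
E has quota 50.796 (lower 50, upper 51) but receives 52 — outside the quota interval.

E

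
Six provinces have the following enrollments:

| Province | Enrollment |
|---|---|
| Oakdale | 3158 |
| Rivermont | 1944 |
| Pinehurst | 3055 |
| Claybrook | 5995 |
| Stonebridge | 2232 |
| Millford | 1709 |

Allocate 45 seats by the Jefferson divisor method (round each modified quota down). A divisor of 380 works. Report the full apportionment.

With modified divisor 380: modified quotas Oakdale 8.311, Rivermont 5.116, Pinehurst 8.039, Claybrook 15.776, Stonebridge 5.874, Millford 4.497.
Rounding down: Oakdale 8, Rivermont 5, Pinehurst 8, Claybrook 15, Stonebridge 5, Millford 4 (total 45).

Oakdale: 8; Rivermont: 5; Pinehurst: 8; Claybrook: 15; Stonebridge: 5; Millford: 4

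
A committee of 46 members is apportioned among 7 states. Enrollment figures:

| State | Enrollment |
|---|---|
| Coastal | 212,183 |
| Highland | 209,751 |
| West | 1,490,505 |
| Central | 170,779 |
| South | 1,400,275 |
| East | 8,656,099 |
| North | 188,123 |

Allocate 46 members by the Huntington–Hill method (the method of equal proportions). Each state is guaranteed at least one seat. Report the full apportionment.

With divisor 273480: modified quotas Coastal 0.776, Highland 0.767, West 5.450, Central 0.624, South 5.120, East 31.652, North 0.688.
Geometric-mean thresholds: Coastal (min 1), Highland (min 1), West √(5·6)=5.477, Central (min 1), South √(5·6)=5.477, East √(31·32)=31.496, North (min 1).
Each quota rounded against its threshold gives Coastal 1, Highland 1, West 5, Central 1, South 5, East 32, North 1 (total 46).

Coastal: 1, Highland: 1, West: 5, Central: 1, South: 5, East: 32, North: 1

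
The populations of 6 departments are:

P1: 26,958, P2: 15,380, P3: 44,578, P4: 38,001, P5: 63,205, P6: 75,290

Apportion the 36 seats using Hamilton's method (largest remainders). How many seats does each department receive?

P1 4; P2 2; P3 6; P4 5; P5 9; P6 10

The standard divisor is 263412/36 = 7317.
Standard quotas: P1 3.6843, P2 2.1020, P3 6.0924, P4 5.1935, P5 8.6381, P6 10.2897.
Lower quotas: P1 3, P2 2, P3 6, P4 5, P5 8, P6 10 (sum 34, leaving 2 seats).
Remainders in descending order: P1 0.6843, P5 0.6381, P6 0.2897, P4 0.1935, P2 0.1020, P3 0.0924.
Largest remainders: P1, P5 receive the extra seats.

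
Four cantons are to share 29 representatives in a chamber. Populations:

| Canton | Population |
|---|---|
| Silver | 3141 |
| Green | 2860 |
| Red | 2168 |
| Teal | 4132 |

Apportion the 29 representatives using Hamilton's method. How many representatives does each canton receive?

Silver=7, Green=7, Red=5, Teal=10

Standard divisor: 12301 ÷ 29 ≈ 424.172.
Standard quotas: Silver 7.405, Green 6.743, Red 5.111, Teal 9.741.
Lower quotas: Silver 7, Green 6, Red 5, Teal 9 (sum 27, leaving 2 seats).
Remainders in descending order: Green 0.743, Teal 0.741, Silver 0.405, Red 0.111.
Largest remainders: Green, Teal receive the extra seats.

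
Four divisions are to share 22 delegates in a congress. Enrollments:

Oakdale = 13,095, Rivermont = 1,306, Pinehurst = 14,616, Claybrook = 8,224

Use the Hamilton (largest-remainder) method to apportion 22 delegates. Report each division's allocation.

Total 37241; standard divisor 37241/22 ≈ 1692.773.
Standard quotas: Oakdale 7.7358, Rivermont 0.7715, Pinehurst 8.6344, Claybrook 4.8583.
Lower quotas: Oakdale 7, Rivermont 0, Pinehurst 8, Claybrook 4 (sum 19, leaving 3 seats).
Remainders in descending order: Claybrook 0.8583, Rivermont 0.7715, Oakdale 0.7358, Pinehurst 0.6344.
Largest remainders: Claybrook, Rivermont, Oakdale receive the extra seats.

Oakdale 8; Rivermont 1; Pinehurst 8; Claybrook 5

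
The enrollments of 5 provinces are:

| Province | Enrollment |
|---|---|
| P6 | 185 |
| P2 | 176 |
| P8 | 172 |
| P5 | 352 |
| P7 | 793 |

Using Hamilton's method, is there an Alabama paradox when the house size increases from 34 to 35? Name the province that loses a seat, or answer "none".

At 34 seats: P6 4, P2 4, P8 3, P5 7, P7 16.
At 35 seats: P6 4, P2 4, P8 4, P5 7, P7 16.
No province's allocation decreased.

none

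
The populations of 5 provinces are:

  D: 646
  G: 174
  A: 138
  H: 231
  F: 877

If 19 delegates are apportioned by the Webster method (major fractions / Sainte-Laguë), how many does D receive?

6

Standard divisor 2066/19 ≈ 108.737; standard quotas: D 5.941, G 1.600, A 1.269, H 2.124, F 8.065.
Rounding to the nearest integer gives D 6, G 2, A 1, H 2, F 8 — total 19, matching the house size, so no adjustment is needed.
D receives 6.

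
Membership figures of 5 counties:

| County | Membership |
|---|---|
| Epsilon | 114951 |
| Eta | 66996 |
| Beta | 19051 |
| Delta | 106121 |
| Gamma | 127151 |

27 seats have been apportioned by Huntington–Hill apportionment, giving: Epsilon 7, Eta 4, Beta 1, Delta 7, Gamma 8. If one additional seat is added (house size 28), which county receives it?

Epsilon

Priority for the next seat is population ÷ (√(s·(s+1))).
Priorities: Epsilon 15360.974, Eta 14980.761, Beta 13471.091, Delta 14181.015, Gamma 14984.889.
Highest priority: Epsilon.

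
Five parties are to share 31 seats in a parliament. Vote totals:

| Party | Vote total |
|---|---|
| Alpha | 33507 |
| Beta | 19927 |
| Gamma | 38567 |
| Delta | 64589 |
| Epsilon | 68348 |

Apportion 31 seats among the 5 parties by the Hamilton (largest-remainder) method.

Alpha 5, Beta 3, Gamma 5, Delta 9, Epsilon 9

The standard divisor is 224938/31 ≈ 7256.065.
Standard quotas: Alpha 4.6178, Beta 2.7463, Gamma 5.3151, Delta 8.9014, Epsilon 9.4194.
Lower quotas: Alpha 4, Beta 2, Gamma 5, Delta 8, Epsilon 9 (sum 28, leaving 3 seats).
Remainders in descending order: Delta 0.9014, Beta 0.7463, Alpha 0.6178, Epsilon 0.4194, Gamma 0.3151.
Largest remainders: Delta, Beta, Alpha receive the extra seats.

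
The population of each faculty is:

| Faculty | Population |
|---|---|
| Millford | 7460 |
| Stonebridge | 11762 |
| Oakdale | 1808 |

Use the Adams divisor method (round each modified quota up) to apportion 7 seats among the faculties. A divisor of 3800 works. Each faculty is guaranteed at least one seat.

With modified divisor 3800: modified quotas Millford 1.963, Stonebridge 3.095, Oakdale 0.476.
Rounding up: Millford 2, Stonebridge 4, Oakdale 1 (total 7).

Millford 2, Stonebridge 4, Oakdale 1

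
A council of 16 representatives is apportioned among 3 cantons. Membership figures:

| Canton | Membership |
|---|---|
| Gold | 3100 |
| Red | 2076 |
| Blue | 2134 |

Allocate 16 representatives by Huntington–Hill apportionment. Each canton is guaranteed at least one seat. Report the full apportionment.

With divisor 471: modified quotas Gold 6.582, Red 4.408, Blue 4.531.
Geometric-mean thresholds: Gold √(6·7)=6.481, Red √(4·5)=4.472, Blue √(4·5)=4.472.
Each quota rounded against its threshold gives Gold 7, Red 4, Blue 5 (total 16).

Gold 7, Red 4, Blue 5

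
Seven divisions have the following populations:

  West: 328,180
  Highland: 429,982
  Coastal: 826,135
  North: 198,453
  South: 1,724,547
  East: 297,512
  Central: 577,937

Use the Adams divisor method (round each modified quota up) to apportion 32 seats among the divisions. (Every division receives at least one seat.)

West 3, Highland 3, Coastal 6, North 2, South 12, East 2, Central 4

Standard divisor 4382746/32 ≈ 136960.812; standard quotas: West 2.396, Highland 3.139, Coastal 6.032, North 1.449, South 12.592, East 2.172, Central 4.220.
Rounding up gives 3, 4, 7, 2, 13, 3, 5 = 37 seats, so the divisor must be adjusted.
With modified divisor 152800: modified quotas West 2.148, Highland 2.814, Coastal 5.407, North 1.299, South 11.286, East 1.947, Central 3.782.
Rounding up: West 3, Highland 3, Coastal 6, North 2, South 12, East 2, Central 4 (total 32).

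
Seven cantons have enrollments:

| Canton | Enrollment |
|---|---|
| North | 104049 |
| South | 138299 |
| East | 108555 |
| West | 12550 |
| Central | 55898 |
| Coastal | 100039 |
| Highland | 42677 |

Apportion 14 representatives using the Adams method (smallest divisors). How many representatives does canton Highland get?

1

Standard divisor 562067/14 ≈ 40147.643; standard quotas: North 2.592, South 3.445, East 2.704, West 0.313, Central 1.392, Coastal 2.492, Highland 1.063.
Rounding up gives 3, 4, 3, 1, 2, 3, 2 = 18 seats, so the divisor must be adjusted.
With modified divisor 53200: modified quotas North 1.956, South 2.600, East 2.041, West 0.236, Central 1.051, Coastal 1.880, Highland 0.802.
Rounding up: North 2, South 3, East 3, West 1, Central 2, Coastal 2, Highland 1 (total 14).
Highland receives 1.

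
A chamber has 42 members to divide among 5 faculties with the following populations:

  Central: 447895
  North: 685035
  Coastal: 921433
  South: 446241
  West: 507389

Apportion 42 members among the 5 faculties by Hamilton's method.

Central=6, North=10, Coastal=13, South=6, West=7

Standard divisor: 3007993 ÷ 42 ≈ 71618.881.
Standard quotas: Central 6.2539, North 9.5650, Coastal 12.8658, South 6.2308, West 7.0846.
Lower quotas: Central 6, North 9, Coastal 12, South 6, West 7 (sum 40, leaving 2 seats).
Remainders in descending order: Coastal 0.8658, North 0.5650, Central 0.2539, South 0.2308, West 0.0846.
The surplus seats go to Coastal, North.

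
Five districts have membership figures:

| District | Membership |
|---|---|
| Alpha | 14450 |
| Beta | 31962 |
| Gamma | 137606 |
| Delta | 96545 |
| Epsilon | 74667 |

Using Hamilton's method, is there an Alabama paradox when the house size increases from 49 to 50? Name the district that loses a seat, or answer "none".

At 49 seats: Alpha 2, Beta 5, Gamma 19, Delta 13, Epsilon 10.
At 50 seats: Alpha 2, Beta 4, Gamma 19, Delta 14, Epsilon 11.
Beta drops from 5 to 4.

Beta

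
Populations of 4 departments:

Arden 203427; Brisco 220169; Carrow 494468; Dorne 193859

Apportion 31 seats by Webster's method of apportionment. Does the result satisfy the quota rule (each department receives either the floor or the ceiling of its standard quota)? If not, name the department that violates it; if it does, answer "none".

none

Standard quotas: Arden 5.671, Brisco 6.138, Carrow 13.786, Dorne 5.405.
Webster allocation: Arden 6, Brisco 6, Carrow 14, Dorne 5.
Every allocation lies between the lower and upper quota.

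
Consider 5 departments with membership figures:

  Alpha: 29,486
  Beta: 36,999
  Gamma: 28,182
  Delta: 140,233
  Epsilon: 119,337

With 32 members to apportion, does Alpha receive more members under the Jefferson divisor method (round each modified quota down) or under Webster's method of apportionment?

Webster

Jefferson: Alpha 2, Beta 3, Gamma 2, Delta 14, Epsilon 11.
Webster: Alpha 3, Beta 3, Gamma 3, Delta 12, Epsilon 11.
Alpha gets 2 under Jefferson and 3 under Webster.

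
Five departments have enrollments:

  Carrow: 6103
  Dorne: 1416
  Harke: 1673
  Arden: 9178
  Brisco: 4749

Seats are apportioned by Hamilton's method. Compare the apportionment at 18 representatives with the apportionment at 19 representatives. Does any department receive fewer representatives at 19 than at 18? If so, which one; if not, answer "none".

At 18 seats: Carrow 5, Dorne 1, Harke 1, Arden 7, Brisco 4.
At 19 seats: Carrow 5, Dorne 1, Harke 1, Arden 8, Brisco 4.
No department's allocation decreased.

none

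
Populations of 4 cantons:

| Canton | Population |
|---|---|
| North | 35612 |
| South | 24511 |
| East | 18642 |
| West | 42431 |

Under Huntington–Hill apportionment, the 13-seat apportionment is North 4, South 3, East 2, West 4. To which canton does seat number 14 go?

West

Priority for the next seat is population ÷ (√(s·(s+1))).
Priorities: North 7963.085, South 7075.716, East 7610.565, West 9487.860.
Highest priority: West.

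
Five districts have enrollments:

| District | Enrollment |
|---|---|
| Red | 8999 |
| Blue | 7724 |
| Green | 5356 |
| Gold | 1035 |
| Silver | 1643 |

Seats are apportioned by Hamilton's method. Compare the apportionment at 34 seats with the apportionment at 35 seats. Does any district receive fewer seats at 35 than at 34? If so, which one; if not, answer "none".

At 34 seats: Red 12, Blue 11, Green 7, Gold 2, Silver 2.
At 35 seats: Red 13, Blue 11, Green 8, Gold 1, Silver 2.
Gold drops from 2 to 1.

Gold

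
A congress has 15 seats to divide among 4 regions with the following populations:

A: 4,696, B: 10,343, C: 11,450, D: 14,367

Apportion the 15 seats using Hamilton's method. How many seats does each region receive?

Standard divisor: 40856 ÷ 15 ≈ 2723.733.
Standard quotas: A 1.7241, B 3.7974, C 4.2038, D 5.2747.
Lower quotas: A 1, B 3, C 4, D 5 (sum 13, leaving 2 seats).
Remainders in descending order: B 0.7974, A 0.7241, D 0.2747, C 0.2038.
The surplus seats go to B, A.

A 2, B 4, C 4, D 5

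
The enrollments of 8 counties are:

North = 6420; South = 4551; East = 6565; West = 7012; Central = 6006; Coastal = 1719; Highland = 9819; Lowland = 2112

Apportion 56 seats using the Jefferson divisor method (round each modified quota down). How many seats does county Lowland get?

2

Standard divisor 44204/56 ≈ 789.357; standard quotas: North 8.133, South 5.765, East 8.317, West 8.883, Central 7.609, Coastal 2.178, Highland 12.439, Lowland 2.676.
Rounding down gives 8, 5, 8, 8, 7, 2, 12, 2 = 52 seats, so the divisor must be adjusted.
With modified divisor 740: modified quotas North 8.676, South 6.150, East 8.872, West 9.476, Central 8.116, Coastal 2.323, Highland 13.269, Lowland 2.854.
Rounding down: North 8, South 6, East 8, West 9, Central 8, Coastal 2, Highland 13, Lowland 2 (total 56).
Lowland receives 2.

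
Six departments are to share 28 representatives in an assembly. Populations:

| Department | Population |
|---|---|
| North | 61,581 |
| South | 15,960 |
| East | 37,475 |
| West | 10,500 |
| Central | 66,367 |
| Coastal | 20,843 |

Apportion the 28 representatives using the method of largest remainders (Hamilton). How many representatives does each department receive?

North 8; South 2; East 5; West 1; Central 9; Coastal 3

Total 212726; standard divisor 212726/28 ≈ 7597.357.
Standard quotas: North 8.1056, South 2.1007, East 4.9326, West 1.3821, Central 8.7355, Coastal 2.7435.
Lower quotas: North 8, South 2, East 4, West 1, Central 8, Coastal 2 (sum 25, leaving 3 seats).
Remainders in descending order: East 0.9326, Coastal 0.7435, Central 0.7355, West 0.3821, North 0.1056, South 0.1007.
The surplus seats go to East, Coastal, Central.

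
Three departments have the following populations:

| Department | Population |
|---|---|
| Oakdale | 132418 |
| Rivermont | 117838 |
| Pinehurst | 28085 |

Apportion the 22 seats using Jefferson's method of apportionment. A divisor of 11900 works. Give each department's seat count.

Oakdale: 11, Rivermont: 9, Pinehurst: 2

With modified divisor 11900: modified quotas Oakdale 11.128, Rivermont 9.902, Pinehurst 2.360.
Rounding down: Oakdale 11, Rivermont 9, Pinehurst 2 (total 22).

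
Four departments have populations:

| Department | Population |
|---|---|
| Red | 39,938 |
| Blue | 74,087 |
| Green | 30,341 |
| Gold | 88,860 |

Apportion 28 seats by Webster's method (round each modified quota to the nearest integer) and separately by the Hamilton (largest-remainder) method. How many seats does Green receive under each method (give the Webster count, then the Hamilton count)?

Webster: Red 5, Blue 9, Green 4, Gold 10.
Hamilton: Red 5, Blue 9, Green 3, Gold 11.
Green gets 4 under Webster and 3 under Hamilton.

4 and 3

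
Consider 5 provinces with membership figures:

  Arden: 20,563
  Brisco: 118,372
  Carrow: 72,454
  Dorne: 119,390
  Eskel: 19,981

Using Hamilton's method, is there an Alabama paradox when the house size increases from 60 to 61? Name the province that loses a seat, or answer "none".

Arden

At 60 seats: Arden 4, Brisco 20, Carrow 12, Dorne 21, Eskel 3.
At 61 seats: Arden 3, Brisco 21, Carrow 13, Dorne 21, Eskel 3.
Arden drops from 4 to 3.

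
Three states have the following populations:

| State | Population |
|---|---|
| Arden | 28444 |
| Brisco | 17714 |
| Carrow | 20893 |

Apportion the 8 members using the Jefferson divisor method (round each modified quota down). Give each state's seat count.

Arden: 4, Brisco: 2, Carrow: 2

Standard divisor 67051/8 ≈ 8381.375; standard quotas: Arden 3.394, Brisco 2.113, Carrow 2.493.
Rounding down gives 3, 2, 2 = 7 seats, so the divisor must be adjusted.
With modified divisor 7040: modified quotas Arden 4.040, Brisco 2.516, Carrow 2.968.
Rounding down: Arden 4, Brisco 2, Carrow 2 (total 8).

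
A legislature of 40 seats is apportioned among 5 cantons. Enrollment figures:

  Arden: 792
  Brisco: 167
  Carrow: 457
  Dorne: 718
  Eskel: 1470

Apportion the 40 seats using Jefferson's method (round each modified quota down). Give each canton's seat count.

Arden 9, Brisco 1, Carrow 5, Dorne 8, Eskel 17

Standard divisor 3604/40 ≈ 90.1; standard quotas: Arden 8.790, Brisco 1.853, Carrow 5.072, Dorne 7.969, Eskel 16.315.
Rounding down gives 8, 1, 5, 7, 16 = 37 seats, so the divisor must be adjusted.
With modified divisor 85: modified quotas Arden 9.318, Brisco 1.965, Carrow 5.376, Dorne 8.447, Eskel 17.294.
Rounding down: Arden 9, Brisco 1, Carrow 5, Dorne 8, Eskel 17 (total 40).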